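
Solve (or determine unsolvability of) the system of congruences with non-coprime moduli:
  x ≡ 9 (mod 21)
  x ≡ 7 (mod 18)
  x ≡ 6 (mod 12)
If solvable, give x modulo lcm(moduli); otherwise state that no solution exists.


Moduli 21, 18, 12 are not pairwise coprime, so CRT works modulo lcm(m_i) when all pairwise compatibility conditions hold.
Pairwise compatibility: gcd(m_i, m_j) must divide a_i - a_j for every pair.
Merge one congruence at a time:
  Start: x ≡ 9 (mod 21).
  Combine with x ≡ 7 (mod 18): gcd(21, 18) = 3, and 7 - 9 = -2 is NOT divisible by 3.
    ⇒ system is inconsistent (no integer solution).

No solution (the system is inconsistent).


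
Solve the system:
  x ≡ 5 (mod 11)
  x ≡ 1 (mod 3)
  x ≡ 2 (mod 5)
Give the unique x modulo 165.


Moduli 11, 3, 5 are pairwise coprime; by CRT there is a unique solution modulo M = 11 · 3 · 5 = 165.
Solve pairwise, accumulating the modulus:
  Start with x ≡ 5 (mod 11).
  Combine with x ≡ 1 (mod 3): since gcd(11, 3) = 1, we get a unique residue mod 33.
    Write x = 5 + 11·t and substitute into x ≡ 1 (mod 3): 11·t ≡ 1 − 5 = -4 (mod 3).
    Reduce coefficients mod 3: 2·t ≡ 2 (mod 3).
    The inverse of 2 mod 3 is 2 (since 2·2 = 4 = 1·3 + 1), so t ≡ 2·2 = 4 ≡ 1 (mod 3).
    Then x = 5 + 11·1 = 16, valid modulo lcm(11, 3) = 33: x ≡ 16 (mod 33).
  Combine with x ≡ 2 (mod 5): since gcd(33, 5) = 1, we get a unique residue mod 165.
    Write x = 16 + 33·t and substitute into x ≡ 2 (mod 5): 33·t ≡ 2 − 16 = -14 (mod 5).
    Reduce coefficients mod 5: 3·t ≡ 1 (mod 5).
    The inverse of 3 mod 5 is 2 (since 3·2 = 6 = 1·5 + 1), so t ≡ 2·1 = 2 ≡ 2 (mod 5).
    Then x = 16 + 33·2 = 82, valid modulo lcm(33, 5) = 165: x ≡ 82 (mod 165).
Verify: 82 mod 11 = 5 ✓, 82 mod 3 = 1 ✓, 82 mod 5 = 2 ✓.

x ≡ 82 (mod 165).


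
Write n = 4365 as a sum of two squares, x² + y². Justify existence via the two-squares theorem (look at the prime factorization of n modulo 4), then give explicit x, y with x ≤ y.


Step 1: Factor n = 4365 = 3^2 · 5 · 97.
Step 2: Check the mod-4 condition on each prime factor: 3 ≡ 3 (mod 4), exponent 2 (must be even); 5 ≡ 1 (mod 4), exponent 1; 97 ≡ 1 (mod 4), exponent 1.
All primes ≡ 3 (mod 4) appear to even exponent (or don't appear), so by the two-squares theorem n IS expressible as a sum of two squares.
Step 3: Build a representation. Group n = k² · m with k = 3 and m = 5 · 97 = 485 (a product of primes ≡ 1 (mod 4)); a representation of m scales to one of n via (k·x)² + (k·y)² = k²(x² + y²). Each prime p ≡ 1 (mod 4) is itself a sum of two squares; find a² by testing p − a² for a perfect square:
  5: 5 − 1² = 4 = 2² ⇒ 5 = 1² + 2².
  97: 97 − 1² = 96, 97 − 2² = 93, 97 − 3² = 88, 97 − 4² = 81 = 9² ⇒ 97 = 4² + 9².
  Combine using the Brahmagupta–Fibonacci identity (a² + b²)(c² + d²) = (ac − bd)² + (ad + bc)² = (ac + bd)² + (ad − bc)²:
  5 · 97 = 485: from (1² + 2²)(4² + 9²), take (1·4 − 2·9, 1·9 + 2·4) = (4 − 18, 9 + 8) = (-14, 17); dropping signs (only squares matter) gives (14, 17); check 14² + 17² = 196 + 289 = 485 ✓.
  Scale by k = 3: (3·14, 3·17) = (42, 51).
Step 4: Order so x ≤ y and verify: 42² + 51² = 1764 + 2601 = 4365 = n. ✓

n = 4365 = 42² + 51² (one valid representation with x ≤ y).


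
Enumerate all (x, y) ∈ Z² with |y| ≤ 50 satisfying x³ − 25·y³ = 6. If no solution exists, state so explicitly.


The equation is x³ - 25y³ = 6. For fixed y, x³ = 25·y³ + 6, so a solution requires the RHS to be a perfect cube.
Strategy: iterate y from -50 to 50, compute RHS = 25·y³ + 6, and check whether it is a (positive or negative) perfect cube.
Check small values of y:
  y = 0: RHS = 6 is not a perfect cube.
  y = 1: RHS = 31 is not a perfect cube.
  y = -1: RHS = -19 is not a perfect cube.
  y = 2: RHS = 206 is not a perfect cube.
  y = -2: RHS = -194 is not a perfect cube.
  y = 3: RHS = 681 is not a perfect cube.
  y = -3: RHS = -669 is not a perfect cube.
Continuing the search up to |y| = 50 finds no solutions either.
No (x, y) in the scanned range satisfies the equation.

No integer solutions with |y| ≤ 50.


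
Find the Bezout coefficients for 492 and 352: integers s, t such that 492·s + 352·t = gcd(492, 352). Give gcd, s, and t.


Euclidean algorithm on (492, 352) — divide until remainder is 0:
  492 = 1 · 352 + 140
  352 = 2 · 140 + 72
  140 = 1 · 72 + 68
  72 = 1 · 68 + 4
  68 = 17 · 4 + 0
gcd(492, 352) = 4.
Track Bezout coefficients alongside the remainders: start with r₀ = 492 = a·1 + b·0 (s = 1, t = 0) and r₁ = 352 = a·0 + b·1 (s = 0, t = 1); each new remainder r_{k+1} = r_{k-1} − q_k·r_k inherits s_{k+1} = s_{k-1} − q_k·s_k, t_{k+1} = t_{k-1} − q_k·t_k, so r_k = a·s_k + b·t_k at every step:
  q = 1: r = 140, s = 1 − 1·0 = 1, t = 0 − 1·1 = -1  (check: 492·1 + 352·(-1) = 140)
  q = 2: r = 72, s = 0 − 2·1 = -2, t = 1 − 2·(-1) = 3  (check: 492·(-2) + 352·3 = 72)
  q = 1: r = 68, s = 1 − 1·(-2) = 3, t = -1 − 1·3 = -4  (check: 492·3 + 352·(-4) = 68)
  q = 1: r = 4, s = -2 − 1·3 = -5, t = 3 − 1·(-4) = 7  (check: 492·(-5) + 352·7 = 4)
The row with r = 4 (the gcd) gives the Bezout coefficients s = -5, t = 7.
Result: 492 · (-5) + 352 · (7) = 4.

gcd(492, 352) = 4; s = -5, t = 7 (check: 492·(-5) + 352·7 = 4).


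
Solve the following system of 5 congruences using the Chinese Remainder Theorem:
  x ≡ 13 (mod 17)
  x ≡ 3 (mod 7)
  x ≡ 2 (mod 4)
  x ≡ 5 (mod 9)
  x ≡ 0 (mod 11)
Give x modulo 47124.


Product of moduli M = 17 · 7 · 4 · 9 · 11 = 47124.
Merge one congruence at a time:
  Start: x ≡ 13 (mod 17).
  Combine with x ≡ 3 (mod 7); new modulus lcm = 119.
    Write x = 13 + 17·t and substitute into x ≡ 3 (mod 7): 17·t ≡ 3 − 13 = -10 (mod 7).
    Reduce coefficients mod 7: 3·t ≡ 4 (mod 7).
    The inverse of 3 mod 7 is 5 (since 3·5 = 15 = 2·7 + 1), so t ≡ 5·4 = 20 ≡ 6 (mod 7).
    Then x = 13 + 17·6 = 115, valid modulo lcm(17, 7) = 119: x ≡ 115 (mod 119).
  Combine with x ≡ 2 (mod 4); new modulus lcm = 476.
    Write x = 115 + 119·t and substitute into x ≡ 2 (mod 4): 119·t ≡ 2 − 115 = -113 (mod 4).
    Reduce coefficients mod 4: 3·t ≡ 3 (mod 4).
    The inverse of 3 mod 4 is 3 (since 3·3 = 9 = 2·4 + 1), so t ≡ 3·3 = 9 ≡ 1 (mod 4).
    Then x = 115 + 119·1 = 234, valid modulo lcm(119, 4) = 476: x ≡ 234 (mod 476).
  Combine with x ≡ 5 (mod 9); new modulus lcm = 4284.
    Write x = 234 + 476·t and substitute into x ≡ 5 (mod 9): 476·t ≡ 5 − 234 = -229 (mod 9).
    Reduce coefficients mod 9: 8·t ≡ 5 (mod 9).
    The inverse of 8 mod 9 is 8 (since 8·8 = 64 = 7·9 + 1), so t ≡ 8·5 = 40 ≡ 4 (mod 9).
    Then x = 234 + 476·4 = 2138, valid modulo lcm(476, 9) = 4284: x ≡ 2138 (mod 4284).
  Combine with x ≡ 0 (mod 11); new modulus lcm = 47124.
    Write x = 2138 + 4284·t and substitute into x ≡ 0 (mod 11): 4284·t ≡ 0 − 2138 = -2138 (mod 11).
    Reduce coefficients mod 11: 5·t ≡ 7 (mod 11).
    The inverse of 5 mod 11 is 9 (since 5·9 = 45 = 4·11 + 1), so t ≡ 9·7 = 63 ≡ 8 (mod 11).
    Then x = 2138 + 4284·8 = 36410, valid modulo lcm(4284, 11) = 47124: x ≡ 36410 (mod 47124).
Verify against each original: 36410 mod 17 = 13, 36410 mod 7 = 3, 36410 mod 4 = 2, 36410 mod 9 = 5, 36410 mod 11 = 0.

x ≡ 36410 (mod 47124).


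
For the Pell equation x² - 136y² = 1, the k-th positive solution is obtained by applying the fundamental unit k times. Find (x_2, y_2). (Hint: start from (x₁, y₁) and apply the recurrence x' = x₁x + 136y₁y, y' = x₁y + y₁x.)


Step 1: Find the fundamental solution (x₁, y₁) of x² - 136y² = 1.
  Expand √136 as a continued fraction. a₀ = ⌊√136⌋ = 11; iterate m_{k+1} = d_k·a_k − m_k, d_{k+1} = (136 − m_{k+1}²)/d_k, a_{k+1} = ⌊(a₀ + m_{k+1})/d_{k+1}⌋ (starting m₀ = 0, d₀ = 1), with convergents p_k = a_k·p_{k-1} + p_{k-2}, q_k = a_k·q_{k-1} + q_{k-2} (p₋₁ = 1, q₋₁ = 0):
  k = 0: a₀ = 11; p₀/q₀ = 11/1; p₀² − 136·q₀² = 121 − 136 = -15.
  k = 1: m = 11, d = 15, a = ⌊(11 + 11)/15⌋ = 1; p/q = (1·11 + 1)/(1·1 + 0) = 12/1; p² − 136·q² = 144 − 136 = 8.
  k = 2: m = 4, d = 8, a = ⌊(11 + 4)/8⌋ = 1; p/q = (1·12 + 11)/(1·1 + 1) = 23/2; p² − 136·q² = 529 − 544 = -15.
  k = 3: m = 4, d = 15, a = ⌊(11 + 4)/15⌋ = 1; p/q = (1·23 + 12)/(1·2 + 1) = 35/3; p² − 136·q² = 1225 − 1224 = 1.
  The first convergent with p² − 136·q² = 1 gives the fundamental solution (x₁, y₁) = (35, 3).
Step 2: Apply the recurrence (x_{n+1}, y_{n+1}) = (x₁x_n + 136y₁y_n, x₁y_n + y₁x_n) repeatedly.
  From (x_1, y_1) = (35, 3): x_2 = 35·35 + 136·3·3 = 2449; y_2 = 35·3 + 3·35 = 210.
Step 3: Verify x_2² - 136·y_2² = 5997601 - 5997600 = 1 (should be 1). ✓

(x_1, y_1) = (35, 3); (x_2, y_2) = (2449, 210).


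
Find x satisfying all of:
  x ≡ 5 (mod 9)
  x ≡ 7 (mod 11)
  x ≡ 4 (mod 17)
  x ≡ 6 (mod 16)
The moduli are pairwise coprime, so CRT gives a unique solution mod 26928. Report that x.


Product of moduli M = 9 · 11 · 17 · 16 = 26928.
Merge one congruence at a time:
  Start: x ≡ 5 (mod 9).
  Combine with x ≡ 7 (mod 11); new modulus lcm = 99.
    Write x = 5 + 9·t and substitute into x ≡ 7 (mod 11): 9·t ≡ 7 − 5 = 2 (mod 11).
    The inverse of 9 mod 11 is 5 (since 9·5 = 45 = 4·11 + 1), so t ≡ 5·2 = 10 ≡ 10 (mod 11).
    Then x = 5 + 9·10 = 95, valid modulo lcm(9, 11) = 99: x ≡ 95 (mod 99).
  Combine with x ≡ 4 (mod 17); new modulus lcm = 1683.
    Write x = 95 + 99·t and substitute into x ≡ 4 (mod 17): 99·t ≡ 4 − 95 = -91 (mod 17).
    Reduce coefficients mod 17: 14·t ≡ 11 (mod 17).
    The inverse of 14 mod 17 is 11 (since 14·11 = 154 = 9·17 + 1), so t ≡ 11·11 = 121 ≡ 2 (mod 17).
    Then x = 95 + 99·2 = 293, valid modulo lcm(99, 17) = 1683: x ≡ 293 (mod 1683).
  Combine with x ≡ 6 (mod 16); new modulus lcm = 26928.
    Write x = 293 + 1683·t and substitute into x ≡ 6 (mod 16): 1683·t ≡ 6 − 293 = -287 (mod 16).
    Reduce coefficients mod 16: 3·t ≡ 1 (mod 16).
    The inverse of 3 mod 16 is 11 (since 3·11 = 33 = 2·16 + 1), so t ≡ 11·1 = 11 ≡ 11 (mod 16).
    Then x = 293 + 1683·11 = 18806, valid modulo lcm(1683, 16) = 26928: x ≡ 18806 (mod 26928).
Verify against each original: 18806 mod 9 = 5, 18806 mod 11 = 7, 18806 mod 17 = 4, 18806 mod 16 = 6.

x ≡ 18806 (mod 26928).


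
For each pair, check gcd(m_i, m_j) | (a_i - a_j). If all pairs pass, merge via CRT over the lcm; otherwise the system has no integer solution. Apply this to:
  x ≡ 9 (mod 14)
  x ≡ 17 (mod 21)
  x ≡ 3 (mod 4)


Moduli 14, 21, 4 are not pairwise coprime, so CRT works modulo lcm(m_i) when all pairwise compatibility conditions hold.
Pairwise compatibility: gcd(m_i, m_j) must divide a_i - a_j for every pair.
Merge one congruence at a time:
  Start: x ≡ 9 (mod 14).
  Combine with x ≡ 17 (mod 21): gcd(14, 21) = 7, and 17 - 9 = 8 is NOT divisible by 7.
    ⇒ system is inconsistent (no integer solution).

No solution (the system is inconsistent).


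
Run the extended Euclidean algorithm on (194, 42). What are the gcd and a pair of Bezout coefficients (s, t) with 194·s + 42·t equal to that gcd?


Euclidean algorithm on (194, 42) — divide until remainder is 0:
  194 = 4 · 42 + 26
  42 = 1 · 26 + 16
  26 = 1 · 16 + 10
  16 = 1 · 10 + 6
  10 = 1 · 6 + 4
  6 = 1 · 4 + 2
  4 = 2 · 2 + 0
gcd(194, 42) = 2.
Track Bezout coefficients alongside the remainders: start with r₀ = 194 = a·1 + b·0 (s = 1, t = 0) and r₁ = 42 = a·0 + b·1 (s = 0, t = 1); each new remainder r_{k+1} = r_{k-1} − q_k·r_k inherits s_{k+1} = s_{k-1} − q_k·s_k, t_{k+1} = t_{k-1} − q_k·t_k, so r_k = a·s_k + b·t_k at every step:
  q = 4: r = 26, s = 1 − 4·0 = 1, t = 0 − 4·1 = -4  (check: 194·1 + 42·(-4) = 26)
  q = 1: r = 16, s = 0 − 1·1 = -1, t = 1 − 1·(-4) = 5  (check: 194·(-1) + 42·5 = 16)
  q = 1: r = 10, s = 1 − 1·(-1) = 2, t = -4 − 1·5 = -9  (check: 194·2 + 42·(-9) = 10)
  q = 1: r = 6, s = -1 − 1·2 = -3, t = 5 − 1·(-9) = 14  (check: 194·(-3) + 42·14 = 6)
  q = 1: r = 4, s = 2 − 1·(-3) = 5, t = -9 − 1·14 = -23  (check: 194·5 + 42·(-23) = 4)
  q = 1: r = 2, s = -3 − 1·5 = -8, t = 14 − 1·(-23) = 37  (check: 194·(-8) + 42·37 = 2)
The row with r = 2 (the gcd) gives the Bezout coefficients s = -8, t = 37.
Result: 194 · (-8) + 42 · (37) = 2.

gcd(194, 42) = 2; s = -8, t = 37 (check: 194·(-8) + 42·37 = 2).


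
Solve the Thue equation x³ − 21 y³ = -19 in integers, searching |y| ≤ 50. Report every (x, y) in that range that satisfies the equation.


The equation is x³ - 21y³ = -19. For fixed y, x³ = 21·y³ − 19, so a solution requires the RHS to be a perfect cube.
Strategy: iterate y from -50 to 50, compute RHS = 21·y³ − 19, and check whether it is a (positive or negative) perfect cube.
Check small values of y:
  y = 0: RHS = -19 is not a perfect cube.
  y = 1: RHS = 2 is not a perfect cube.
  y = -1: RHS = -40 is not a perfect cube.
  y = 2: RHS = 149 is not a perfect cube.
  y = -2: RHS = -187 is not a perfect cube.
  y = 3: RHS = 548 is not a perfect cube.
  y = -3: RHS = -586 is not a perfect cube.
Continuing the search up to |y| = 50 finds no solutions either.
No (x, y) in the scanned range satisfies the equation.

No integer solutions with |y| ≤ 50.


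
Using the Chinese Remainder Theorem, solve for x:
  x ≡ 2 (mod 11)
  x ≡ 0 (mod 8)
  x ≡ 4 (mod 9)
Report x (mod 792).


Moduli 11, 8, 9 are pairwise coprime; by CRT there is a unique solution modulo M = 11 · 8 · 9 = 792.
Solve pairwise, accumulating the modulus:
  Start with x ≡ 2 (mod 11).
  Combine with x ≡ 0 (mod 8): since gcd(11, 8) = 1, we get a unique residue mod 88.
    Write x = 2 + 11·t and substitute into x ≡ 0 (mod 8): 11·t ≡ 0 − 2 = -2 (mod 8).
    Reduce coefficients mod 8: 3·t ≡ 6 (mod 8).
    The inverse of 3 mod 8 is 3 (since 3·3 = 9 = 1·8 + 1), so t ≡ 3·6 = 18 ≡ 2 (mod 8).
    Then x = 2 + 11·2 = 24, valid modulo lcm(11, 8) = 88: x ≡ 24 (mod 88).
  Combine with x ≡ 4 (mod 9): since gcd(88, 9) = 1, we get a unique residue mod 792.
    Write x = 24 + 88·t and substitute into x ≡ 4 (mod 9): 88·t ≡ 4 − 24 = -20 (mod 9).
    Reduce coefficients mod 9: 7·t ≡ 7 (mod 9).
    The inverse of 7 mod 9 is 4 (since 7·4 = 28 = 3·9 + 1), so t ≡ 4·7 = 28 ≡ 1 (mod 9).
    Then x = 24 + 88·1 = 112, valid modulo lcm(88, 9) = 792: x ≡ 112 (mod 792).
Verify: 112 mod 11 = 2 ✓, 112 mod 8 = 0 ✓, 112 mod 9 = 4 ✓.

x ≡ 112 (mod 792).


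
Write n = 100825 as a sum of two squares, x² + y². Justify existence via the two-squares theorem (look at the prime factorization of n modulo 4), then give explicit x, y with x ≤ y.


Step 1: Factor n = 100825 = 5^2 · 37 · 109.
Step 2: Check the mod-4 condition on each prime factor: 5 ≡ 1 (mod 4), exponent 2; 37 ≡ 1 (mod 4), exponent 1; 109 ≡ 1 (mod 4), exponent 1.
All primes ≡ 3 (mod 4) appear to even exponent (or don't appear), so by the two-squares theorem n IS expressible as a sum of two squares.
Step 3: Build a representation. Group n = k² · m with k = 5 and m = 37 · 109 = 4033 (a product of primes ≡ 1 (mod 4)); a representation of m scales to one of n via (k·x)² + (k·y)² = k²(x² + y²). Each prime p ≡ 1 (mod 4) is itself a sum of two squares; find a² by testing p − a² for a perfect square:
  37: 37 − 1² = 36 = 6² ⇒ 37 = 1² + 6².
  109: 109 − 1² = 108, 109 − 2² = 105, 109 − 3² = 100 = 10² ⇒ 109 = 3² + 10².
  Combine using the Brahmagupta–Fibonacci identity (a² + b²)(c² + d²) = (ac − bd)² + (ad + bc)² = (ac + bd)² + (ad − bc)²:
  37 · 109 = 4033: from (1² + 6²)(3² + 10²), take (1·3 − 6·10, 1·10 + 6·3) = (3 − 60, 10 + 18) = (-57, 28); dropping signs (only squares matter) gives (57, 28); check 57² + 28² = 3249 + 784 = 4033 ✓.
  Scale by k = 5: (5·57, 5·28) = (285, 140).
Step 4: Order so x ≤ y and verify: 140² + 285² = 19600 + 81225 = 100825 = n. ✓

n = 100825 = 140² + 285² (one valid representation with x ≤ y).


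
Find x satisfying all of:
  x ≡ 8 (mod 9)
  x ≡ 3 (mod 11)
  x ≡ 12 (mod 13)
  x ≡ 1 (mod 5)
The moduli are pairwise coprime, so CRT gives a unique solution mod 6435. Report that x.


Product of moduli M = 9 · 11 · 13 · 5 = 6435.
Merge one congruence at a time:
  Start: x ≡ 8 (mod 9).
  Combine with x ≡ 3 (mod 11); new modulus lcm = 99.
    Write x = 8 + 9·t and substitute into x ≡ 3 (mod 11): 9·t ≡ 3 − 8 = -5 (mod 11).
    Reduce coefficients mod 11: 9·t ≡ 6 (mod 11).
    The inverse of 9 mod 11 is 5 (since 9·5 = 45 = 4·11 + 1), so t ≡ 5·6 = 30 ≡ 8 (mod 11).
    Then x = 8 + 9·8 = 80, valid modulo lcm(9, 11) = 99: x ≡ 80 (mod 99).
  Combine with x ≡ 12 (mod 13); new modulus lcm = 1287.
    Write x = 80 + 99·t and substitute into x ≡ 12 (mod 13): 99·t ≡ 12 − 80 = -68 (mod 13).
    Reduce coefficients mod 13: 8·t ≡ 10 (mod 13).
    The inverse of 8 mod 13 is 5 (since 8·5 = 40 = 3·13 + 1), so t ≡ 5·10 = 50 ≡ 11 (mod 13).
    Then x = 80 + 99·11 = 1169, valid modulo lcm(99, 13) = 1287: x ≡ 1169 (mod 1287).
  Combine with x ≡ 1 (mod 5); new modulus lcm = 6435.
    Write x = 1169 + 1287·t and substitute into x ≡ 1 (mod 5): 1287·t ≡ 1 − 1169 = -1168 (mod 5).
    Reduce coefficients mod 5: 2·t ≡ 2 (mod 5).
    The inverse of 2 mod 5 is 3 (since 2·3 = 6 = 1·5 + 1), so t ≡ 3·2 = 6 ≡ 1 (mod 5).
    Then x = 1169 + 1287·1 = 2456, valid modulo lcm(1287, 5) = 6435: x ≡ 2456 (mod 6435).
Verify against each original: 2456 mod 9 = 8, 2456 mod 11 = 3, 2456 mod 13 = 12, 2456 mod 5 = 1.

x ≡ 2456 (mod 6435).


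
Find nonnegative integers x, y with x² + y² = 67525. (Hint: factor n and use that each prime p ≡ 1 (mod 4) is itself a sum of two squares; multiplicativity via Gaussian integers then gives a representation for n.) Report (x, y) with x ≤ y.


Step 1: Factor n = 67525 = 5^2 · 37 · 73.
Step 2: Check the mod-4 condition on each prime factor: 5 ≡ 1 (mod 4), exponent 2; 37 ≡ 1 (mod 4), exponent 1; 73 ≡ 1 (mod 4), exponent 1.
All primes ≡ 3 (mod 4) appear to even exponent (or don't appear), so by the two-squares theorem n IS expressible as a sum of two squares.
Step 3: Build a representation. Group n = k² · m with k = 5 and m = 37 · 73 = 2701 (a product of primes ≡ 1 (mod 4)); a representation of m scales to one of n via (k·x)² + (k·y)² = k²(x² + y²). Each prime p ≡ 1 (mod 4) is itself a sum of two squares; find a² by testing p − a² for a perfect square:
  37: 37 − 1² = 36 = 6² ⇒ 37 = 1² + 6².
  73: 73 − 1² = 72, 73 − 2² = 69, 73 − 3² = 64 = 8² ⇒ 73 = 3² + 8².
  Combine using the Brahmagupta–Fibonacci identity (a² + b²)(c² + d²) = (ac − bd)² + (ad + bc)² = (ac + bd)² + (ad − bc)²:
  37 · 73 = 2701: from (1² + 6²)(3² + 8²), take (1·3 − 6·8, 1·8 + 6·3) = (3 − 48, 8 + 18) = (-45, 26); dropping signs (only squares matter) gives (45, 26); check 45² + 26² = 2025 + 676 = 2701 ✓.
  Scale by k = 5: (5·45, 5·26) = (225, 130).
Step 4: Order so x ≤ y and verify: 130² + 225² = 16900 + 50625 = 67525 = n. ✓

n = 67525 = 130² + 225² (one valid representation with x ≤ y).


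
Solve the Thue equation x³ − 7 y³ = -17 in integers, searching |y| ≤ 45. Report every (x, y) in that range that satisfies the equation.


The equation is x³ - 7y³ = -17. For fixed y, x³ = 7·y³ − 17, so a solution requires the RHS to be a perfect cube.
Strategy: iterate y from -45 to 45, compute RHS = 7·y³ − 17, and check whether it is a (positive or negative) perfect cube.
Check small values of y:
  y = 0: RHS = -17 is not a perfect cube.
  y = 1: RHS = -10 is not a perfect cube.
  y = -1: RHS = -24 is not a perfect cube.
  y = 2: RHS = 39 is not a perfect cube.
  y = -2: RHS = -73 is not a perfect cube.
  y = 3: RHS = 172 is not a perfect cube.
  y = -3: RHS = -206 is not a perfect cube.
Continuing the search up to |y| = 45 finds no solutions either.
No (x, y) in the scanned range satisfies the equation.

No integer solutions with |y| ≤ 45.


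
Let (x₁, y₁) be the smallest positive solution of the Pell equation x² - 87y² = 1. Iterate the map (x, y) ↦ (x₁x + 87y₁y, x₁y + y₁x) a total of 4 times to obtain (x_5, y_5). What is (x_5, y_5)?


Step 1: Find the fundamental solution (x₁, y₁) of x² - 87y² = 1.
  Expand √87 as a continued fraction. a₀ = ⌊√87⌋ = 9; iterate m_{k+1} = d_k·a_k − m_k, d_{k+1} = (87 − m_{k+1}²)/d_k, a_{k+1} = ⌊(a₀ + m_{k+1})/d_{k+1}⌋ (starting m₀ = 0, d₀ = 1), with convergents p_k = a_k·p_{k-1} + p_{k-2}, q_k = a_k·q_{k-1} + q_{k-2} (p₋₁ = 1, q₋₁ = 0):
  k = 0: a₀ = 9; p₀/q₀ = 9/1; p₀² − 87·q₀² = 81 − 87 = -6.
  k = 1: m = 9, d = 6, a = ⌊(9 + 9)/6⌋ = 3; p/q = (3·9 + 1)/(3·1 + 0) = 28/3; p² − 87·q² = 784 − 783 = 1.
  The first convergent with p² − 87·q² = 1 gives the fundamental solution (x₁, y₁) = (28, 3).
Step 2: Apply the recurrence (x_{n+1}, y_{n+1}) = (x₁x_n + 87y₁y_n, x₁y_n + y₁x_n) repeatedly.
  From (x_1, y_1) = (28, 3): x_2 = 28·28 + 87·3·3 = 1567; y_2 = 28·3 + 3·28 = 168.
  From (x_2, y_2) = (1567, 168): x_3 = 28·1567 + 87·3·168 = 87724; y_3 = 28·168 + 3·1567 = 9405.
  From (x_3, y_3) = (87724, 9405): x_4 = 28·87724 + 87·3·9405 = 4910977; y_4 = 28·9405 + 3·87724 = 526512.
  From (x_4, y_4) = (4910977, 526512): x_5 = 28·4910977 + 87·3·526512 = 274926988; y_5 = 28·526512 + 3·4910977 = 29475267.
Step 3: Verify x_5² - 87·y_5² = 75584848730752144 - 75584848730752143 = 1 (should be 1). ✓

(x_1, y_1) = (28, 3); (x_5, y_5) = (274926988, 29475267).


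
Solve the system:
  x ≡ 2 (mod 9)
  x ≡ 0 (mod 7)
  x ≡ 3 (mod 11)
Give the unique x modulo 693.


Moduli 9, 7, 11 are pairwise coprime; by CRT there is a unique solution modulo M = 9 · 7 · 11 = 693.
Solve pairwise, accumulating the modulus:
  Start with x ≡ 2 (mod 9).
  Combine with x ≡ 0 (mod 7): since gcd(9, 7) = 1, we get a unique residue mod 63.
    Write x = 2 + 9·t and substitute into x ≡ 0 (mod 7): 9·t ≡ 0 − 2 = -2 (mod 7).
    Reduce coefficients mod 7: 2·t ≡ 5 (mod 7).
    The inverse of 2 mod 7 is 4 (since 2·4 = 8 = 1·7 + 1), so t ≡ 4·5 = 20 ≡ 6 (mod 7).
    Then x = 2 + 9·6 = 56, valid modulo lcm(9, 7) = 63: x ≡ 56 (mod 63).
  Combine with x ≡ 3 (mod 11): since gcd(63, 11) = 1, we get a unique residue mod 693.
    Write x = 56 + 63·t and substitute into x ≡ 3 (mod 11): 63·t ≡ 3 − 56 = -53 (mod 11).
    Reduce coefficients mod 11: 8·t ≡ 2 (mod 11).
    The inverse of 8 mod 11 is 7 (since 8·7 = 56 = 5·11 + 1), so t ≡ 7·2 = 14 ≡ 3 (mod 11).
    Then x = 56 + 63·3 = 245, valid modulo lcm(63, 11) = 693: x ≡ 245 (mod 693).
Verify: 245 mod 9 = 2 ✓, 245 mod 7 = 0 ✓, 245 mod 11 = 3 ✓.

x ≡ 245 (mod 693).


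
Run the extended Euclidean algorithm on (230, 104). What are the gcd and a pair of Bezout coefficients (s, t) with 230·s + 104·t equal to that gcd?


Euclidean algorithm on (230, 104) — divide until remainder is 0:
  230 = 2 · 104 + 22
  104 = 4 · 22 + 16
  22 = 1 · 16 + 6
  16 = 2 · 6 + 4
  6 = 1 · 4 + 2
  4 = 2 · 2 + 0
gcd(230, 104) = 2.
Track Bezout coefficients alongside the remainders: start with r₀ = 230 = a·1 + b·0 (s = 1, t = 0) and r₁ = 104 = a·0 + b·1 (s = 0, t = 1); each new remainder r_{k+1} = r_{k-1} − q_k·r_k inherits s_{k+1} = s_{k-1} − q_k·s_k, t_{k+1} = t_{k-1} − q_k·t_k, so r_k = a·s_k + b·t_k at every step:
  q = 2: r = 22, s = 1 − 2·0 = 1, t = 0 − 2·1 = -2  (check: 230·1 + 104·(-2) = 22)
  q = 4: r = 16, s = 0 − 4·1 = -4, t = 1 − 4·(-2) = 9  (check: 230·(-4) + 104·9 = 16)
  q = 1: r = 6, s = 1 − 1·(-4) = 5, t = -2 − 1·9 = -11  (check: 230·5 + 104·(-11) = 6)
  q = 2: r = 4, s = -4 − 2·5 = -14, t = 9 − 2·(-11) = 31  (check: 230·(-14) + 104·31 = 4)
  q = 1: r = 2, s = 5 − 1·(-14) = 19, t = -11 − 1·31 = -42  (check: 230·19 + 104·(-42) = 2)
The row with r = 2 (the gcd) gives the Bezout coefficients s = 19, t = -42.
Result: 230 · (19) + 104 · (-42) = 2.

gcd(230, 104) = 2; s = 19, t = -42 (check: 230·19 + 104·(-42) = 2).


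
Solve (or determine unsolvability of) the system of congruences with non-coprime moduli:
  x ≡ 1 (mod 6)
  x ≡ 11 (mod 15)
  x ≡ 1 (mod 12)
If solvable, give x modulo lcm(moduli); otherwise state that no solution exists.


Moduli 6, 15, 12 are not pairwise coprime, so CRT works modulo lcm(m_i) when all pairwise compatibility conditions hold.
Pairwise compatibility: gcd(m_i, m_j) must divide a_i - a_j for every pair.
Merge one congruence at a time:
  Start: x ≡ 1 (mod 6).
  Combine with x ≡ 11 (mod 15): gcd(6, 15) = 3, and 11 - 1 = 10 is NOT divisible by 3.
    ⇒ system is inconsistent (no integer solution).

No solution (the system is inconsistent).


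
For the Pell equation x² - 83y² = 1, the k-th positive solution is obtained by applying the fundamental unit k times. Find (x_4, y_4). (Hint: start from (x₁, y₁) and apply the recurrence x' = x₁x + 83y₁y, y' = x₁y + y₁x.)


Step 1: Find the fundamental solution (x₁, y₁) of x² - 83y² = 1.
  Expand √83 as a continued fraction. a₀ = ⌊√83⌋ = 9; iterate m_{k+1} = d_k·a_k − m_k, d_{k+1} = (83 − m_{k+1}²)/d_k, a_{k+1} = ⌊(a₀ + m_{k+1})/d_{k+1}⌋ (starting m₀ = 0, d₀ = 1), with convergents p_k = a_k·p_{k-1} + p_{k-2}, q_k = a_k·q_{k-1} + q_{k-2} (p₋₁ = 1, q₋₁ = 0):
  k = 0: a₀ = 9; p₀/q₀ = 9/1; p₀² − 83·q₀² = 81 − 83 = -2.
  k = 1: m = 9, d = 2, a = ⌊(9 + 9)/2⌋ = 9; p/q = (9·9 + 1)/(9·1 + 0) = 82/9; p² − 83·q² = 6724 − 6723 = 1.
  The first convergent with p² − 83·q² = 1 gives the fundamental solution (x₁, y₁) = (82, 9).
Step 2: Apply the recurrence (x_{n+1}, y_{n+1}) = (x₁x_n + 83y₁y_n, x₁y_n + y₁x_n) repeatedly.
  From (x_1, y_1) = (82, 9): x_2 = 82·82 + 83·9·9 = 13447; y_2 = 82·9 + 9·82 = 1476.
  From (x_2, y_2) = (13447, 1476): x_3 = 82·13447 + 83·9·1476 = 2205226; y_3 = 82·1476 + 9·13447 = 242055.
  From (x_3, y_3) = (2205226, 242055): x_4 = 82·2205226 + 83·9·242055 = 361643617; y_4 = 82·242055 + 9·2205226 = 39695544.
Step 3: Verify x_4² - 83·y_4² = 130786105716842689 - 130786105716842688 = 1 (should be 1). ✓

(x_1, y_1) = (82, 9); (x_4, y_4) = (361643617, 39695544).


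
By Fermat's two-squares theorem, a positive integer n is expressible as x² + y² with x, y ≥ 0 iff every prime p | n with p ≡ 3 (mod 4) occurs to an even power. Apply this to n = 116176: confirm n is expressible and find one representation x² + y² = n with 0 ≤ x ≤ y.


Step 1: Factor n = 116176 = 2^4 · 53 · 137.
Step 2: Check the mod-4 condition on each prime factor: 2 = 2 (special); 53 ≡ 1 (mod 4), exponent 1; 137 ≡ 1 (mod 4), exponent 1.
All primes ≡ 3 (mod 4) appear to even exponent (or don't appear), so by the two-squares theorem n IS expressible as a sum of two squares.
Step 3: Build a representation. Group n = k² · m with k = 4 and m = 53 · 137 = 7261 (a product of primes ≡ 1 (mod 4)); a representation of m scales to one of n via (k·x)² + (k·y)² = k²(x² + y²). Each prime p ≡ 1 (mod 4) is itself a sum of two squares; find a² by testing p − a² for a perfect square:
  53: 53 − 1² = 52, 53 − 2² = 49 = 7² ⇒ 53 = 2² + 7².
  137: 137 − 1² = 136, 137 − 2² = 133, 137 − 3² = 128, 137 − 4² = 121 = 11² ⇒ 137 = 4² + 11².
  Combine using the Brahmagupta–Fibonacci identity (a² + b²)(c² + d²) = (ac − bd)² + (ad + bc)² = (ac + bd)² + (ad − bc)²:
  53 · 137 = 7261: from (2² + 7²)(4² + 11²), take (2·4 − 7·11, 2·11 + 7·4) = (8 − 77, 22 + 28) = (-69, 50); dropping signs (only squares matter) gives (69, 50); check 69² + 50² = 4761 + 2500 = 7261 ✓.
  Scale by k = 4: (4·69, 4·50) = (276, 200).
Step 4: Order so x ≤ y and verify: 200² + 276² = 40000 + 76176 = 116176 = n. ✓

n = 116176 = 200² + 276² (one valid representation with x ≤ y).


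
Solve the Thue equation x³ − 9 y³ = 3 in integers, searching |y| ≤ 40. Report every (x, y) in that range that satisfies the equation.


The equation is x³ - 9y³ = 3. For fixed y, x³ = 9·y³ + 3, so a solution requires the RHS to be a perfect cube.
Strategy: iterate y from -40 to 40, compute RHS = 9·y³ + 3, and check whether it is a (positive or negative) perfect cube.
Check small values of y:
  y = 0: RHS = 3 is not a perfect cube.
  y = 1: RHS = 12 is not a perfect cube.
  y = -1: RHS = -6 is not a perfect cube.
  y = 2: RHS = 75 is not a perfect cube.
  y = -2: RHS = -69 is not a perfect cube.
  y = 3: RHS = 246 is not a perfect cube.
  y = -3: RHS = -240 is not a perfect cube.
Continuing the search up to |y| = 40 finds no solutions either.
No (x, y) in the scanned range satisfies the equation.

No integer solutions with |y| ≤ 40.


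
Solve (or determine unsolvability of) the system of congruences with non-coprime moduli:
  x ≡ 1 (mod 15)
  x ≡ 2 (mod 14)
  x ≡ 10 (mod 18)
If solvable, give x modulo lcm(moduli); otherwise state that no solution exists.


Moduli 15, 14, 18 are not pairwise coprime, so CRT works modulo lcm(m_i) when all pairwise compatibility conditions hold.
Pairwise compatibility: gcd(m_i, m_j) must divide a_i - a_j for every pair.
Merge one congruence at a time:
  Start: x ≡ 1 (mod 15).
  Combine with x ≡ 2 (mod 14): gcd(15, 14) = 1; 2 - 1 = 1, which IS divisible by 1, so compatible.
    Write x = 1 + 15·t and substitute into x ≡ 2 (mod 14): 15·t ≡ 2 − 1 = 1 (mod 14).
    Reduce coefficients mod 14: 1·t ≡ 1 (mod 14).
    So t ≡ 1 (mod 14).
    Then x = 1 + 15·1 = 16, valid modulo lcm(15, 14) = 210: x ≡ 16 (mod 210).
  Combine with x ≡ 10 (mod 18): gcd(210, 18) = 6; 10 - 16 = -6, which IS divisible by 6, so compatible.
    Write x = 16 + 210·t and substitute into x ≡ 10 (mod 18): 210·t ≡ 10 − 16 = -6 (mod 18).
    Divide the congruence (and modulus) by g = 6: 35·t ≡ -1 (mod 3).
    Reduce coefficients mod 3: 2·t ≡ 2 (mod 3).
    The inverse of 2 mod 3 is 2 (since 2·2 = 4 = 1·3 + 1), so t ≡ 2·2 = 4 ≡ 1 (mod 3).
    Then x = 16 + 210·1 = 226, valid modulo lcm(210, 18) = 630: x ≡ 226 (mod 630).
Verify: 226 mod 15 = 1, 226 mod 14 = 2, 226 mod 18 = 10.

x ≡ 226 (mod 630).


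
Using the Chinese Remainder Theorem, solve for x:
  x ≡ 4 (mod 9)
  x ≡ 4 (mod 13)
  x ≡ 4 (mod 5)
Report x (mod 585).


Moduli 9, 13, 5 are pairwise coprime; by CRT there is a unique solution modulo M = 9 · 13 · 5 = 585.
Solve pairwise, accumulating the modulus:
  Start with x ≡ 4 (mod 9).
  Combine with x ≡ 4 (mod 13): since gcd(9, 13) = 1, we get a unique residue mod 117.
    Write x = 4 + 9·t and substitute into x ≡ 4 (mod 13): 9·t ≡ 4 − 4 = 0 (mod 13).
    The inverse of 9 mod 13 is 3 (since 9·3 = 27 = 2·13 + 1), so t ≡ 3·0 = 0 ≡ 0 (mod 13).
    Then x = 4 + 9·0 = 4, valid modulo lcm(9, 13) = 117: x ≡ 4 (mod 117).
  Combine with x ≡ 4 (mod 5): since gcd(117, 5) = 1, we get a unique residue mod 585.
    Write x = 4 + 117·t and substitute into x ≡ 4 (mod 5): 117·t ≡ 4 − 4 = 0 (mod 5).
    Reduce coefficients mod 5: 2·t ≡ 0 (mod 5).
    The inverse of 2 mod 5 is 3 (since 2·3 = 6 = 1·5 + 1), so t ≡ 3·0 = 0 ≡ 0 (mod 5).
    Then x = 4 + 117·0 = 4, valid modulo lcm(117, 5) = 585: x ≡ 4 (mod 585).
Verify: 4 mod 9 = 4 ✓, 4 mod 13 = 4 ✓, 4 mod 5 = 4 ✓.

x ≡ 4 (mod 585).


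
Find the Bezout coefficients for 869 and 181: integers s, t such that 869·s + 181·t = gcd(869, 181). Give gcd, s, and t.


Euclidean algorithm on (869, 181) — divide until remainder is 0:
  869 = 4 · 181 + 145
  181 = 1 · 145 + 36
  145 = 4 · 36 + 1
  36 = 36 · 1 + 0
gcd(869, 181) = 1.
Track Bezout coefficients alongside the remainders: start with r₀ = 869 = a·1 + b·0 (s = 1, t = 0) and r₁ = 181 = a·0 + b·1 (s = 0, t = 1); each new remainder r_{k+1} = r_{k-1} − q_k·r_k inherits s_{k+1} = s_{k-1} − q_k·s_k, t_{k+1} = t_{k-1} − q_k·t_k, so r_k = a·s_k + b·t_k at every step:
  q = 4: r = 145, s = 1 − 4·0 = 1, t = 0 − 4·1 = -4  (check: 869·1 + 181·(-4) = 145)
  q = 1: r = 36, s = 0 − 1·1 = -1, t = 1 − 1·(-4) = 5  (check: 869·(-1) + 181·5 = 36)
  q = 4: r = 1, s = 1 − 4·(-1) = 5, t = -4 − 4·5 = -24  (check: 869·5 + 181·(-24) = 1)
The row with r = 1 (the gcd) gives the Bezout coefficients s = 5, t = -24.
Result: 869 · (5) + 181 · (-24) = 1.

gcd(869, 181) = 1; s = 5, t = -24 (check: 869·5 + 181·(-24) = 1).


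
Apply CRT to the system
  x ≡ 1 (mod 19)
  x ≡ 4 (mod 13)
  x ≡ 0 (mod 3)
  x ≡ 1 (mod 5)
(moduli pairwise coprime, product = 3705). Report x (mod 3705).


Product of moduli M = 19 · 13 · 3 · 5 = 3705.
Merge one congruence at a time:
  Start: x ≡ 1 (mod 19).
  Combine with x ≡ 4 (mod 13); new modulus lcm = 247.
    Write x = 1 + 19·t and substitute into x ≡ 4 (mod 13): 19·t ≡ 4 − 1 = 3 (mod 13).
    Reduce coefficients mod 13: 6·t ≡ 3 (mod 13).
    The inverse of 6 mod 13 is 11 (since 6·11 = 66 = 5·13 + 1), so t ≡ 11·3 = 33 ≡ 7 (mod 13).
    Then x = 1 + 19·7 = 134, valid modulo lcm(19, 13) = 247: x ≡ 134 (mod 247).
  Combine with x ≡ 0 (mod 3); new modulus lcm = 741.
    Write x = 134 + 247·t and substitute into x ≡ 0 (mod 3): 247·t ≡ 0 − 134 = -134 (mod 3).
    Reduce coefficients mod 3: 1·t ≡ 1 (mod 3).
    So t ≡ 1 (mod 3).
    Then x = 134 + 247·1 = 381, valid modulo lcm(247, 3) = 741: x ≡ 381 (mod 741).
  Combine with x ≡ 1 (mod 5); new modulus lcm = 3705.
    Write x = 381 + 741·t and substitute into x ≡ 1 (mod 5): 741·t ≡ 1 − 381 = -380 (mod 5).
    Reduce coefficients mod 5: 1·t ≡ 0 (mod 5).
    So t ≡ 0 (mod 5).
    Then x = 381 + 741·0 = 381, valid modulo lcm(741, 5) = 3705: x ≡ 381 (mod 3705).
Verify against each original: 381 mod 19 = 1, 381 mod 13 = 4, 381 mod 3 = 0, 381 mod 5 = 1.

x ≡ 381 (mod 3705).


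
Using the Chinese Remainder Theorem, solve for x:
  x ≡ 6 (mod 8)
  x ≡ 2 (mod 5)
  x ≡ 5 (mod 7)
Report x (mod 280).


Moduli 8, 5, 7 are pairwise coprime; by CRT there is a unique solution modulo M = 8 · 5 · 7 = 280.
Solve pairwise, accumulating the modulus:
  Start with x ≡ 6 (mod 8).
  Combine with x ≡ 2 (mod 5): since gcd(8, 5) = 1, we get a unique residue mod 40.
    Write x = 6 + 8·t and substitute into x ≡ 2 (mod 5): 8·t ≡ 2 − 6 = -4 (mod 5).
    Reduce coefficients mod 5: 3·t ≡ 1 (mod 5).
    The inverse of 3 mod 5 is 2 (since 3·2 = 6 = 1·5 + 1), so t ≡ 2·1 = 2 ≡ 2 (mod 5).
    Then x = 6 + 8·2 = 22, valid modulo lcm(8, 5) = 40: x ≡ 22 (mod 40).
  Combine with x ≡ 5 (mod 7): since gcd(40, 7) = 1, we get a unique residue mod 280.
    Write x = 22 + 40·t and substitute into x ≡ 5 (mod 7): 40·t ≡ 5 − 22 = -17 (mod 7).
    Reduce coefficients mod 7: 5·t ≡ 4 (mod 7).
    The inverse of 5 mod 7 is 3 (since 5·3 = 15 = 2·7 + 1), so t ≡ 3·4 = 12 ≡ 5 (mod 7).
    Then x = 22 + 40·5 = 222, valid modulo lcm(40, 7) = 280: x ≡ 222 (mod 280).
Verify: 222 mod 8 = 6 ✓, 222 mod 5 = 2 ✓, 222 mod 7 = 5 ✓.

x ≡ 222 (mod 280).


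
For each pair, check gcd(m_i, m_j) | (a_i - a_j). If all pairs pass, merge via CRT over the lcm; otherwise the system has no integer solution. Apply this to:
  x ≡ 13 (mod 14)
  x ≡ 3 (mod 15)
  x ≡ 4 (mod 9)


Moduli 14, 15, 9 are not pairwise coprime, so CRT works modulo lcm(m_i) when all pairwise compatibility conditions hold.
Pairwise compatibility: gcd(m_i, m_j) must divide a_i - a_j for every pair.
Merge one congruence at a time:
  Start: x ≡ 13 (mod 14).
  Combine with x ≡ 3 (mod 15): gcd(14, 15) = 1; 3 - 13 = -10, which IS divisible by 1, so compatible.
    Write x = 13 + 14·t and substitute into x ≡ 3 (mod 15): 14·t ≡ 3 − 13 = -10 (mod 15).
    Reduce coefficients mod 15: 14·t ≡ 5 (mod 15).
    The inverse of 14 mod 15 is 14 (since 14·14 = 196 = 13·15 + 1), so t ≡ 14·5 = 70 ≡ 10 (mod 15).
    Then x = 13 + 14·10 = 153, valid modulo lcm(14, 15) = 210: x ≡ 153 (mod 210).
  Combine with x ≡ 4 (mod 9): gcd(210, 9) = 3, and 4 - 153 = -149 is NOT divisible by 3.
    ⇒ system is inconsistent (no integer solution).

No solution (the system is inconsistent).


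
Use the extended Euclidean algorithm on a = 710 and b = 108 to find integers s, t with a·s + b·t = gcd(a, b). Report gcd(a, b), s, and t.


Euclidean algorithm on (710, 108) — divide until remainder is 0:
  710 = 6 · 108 + 62
  108 = 1 · 62 + 46
  62 = 1 · 46 + 16
  46 = 2 · 16 + 14
  16 = 1 · 14 + 2
  14 = 7 · 2 + 0
gcd(710, 108) = 2.
Track Bezout coefficients alongside the remainders: start with r₀ = 710 = a·1 + b·0 (s = 1, t = 0) and r₁ = 108 = a·0 + b·1 (s = 0, t = 1); each new remainder r_{k+1} = r_{k-1} − q_k·r_k inherits s_{k+1} = s_{k-1} − q_k·s_k, t_{k+1} = t_{k-1} − q_k·t_k, so r_k = a·s_k + b·t_k at every step:
  q = 6: r = 62, s = 1 − 6·0 = 1, t = 0 − 6·1 = -6  (check: 710·1 + 108·(-6) = 62)
  q = 1: r = 46, s = 0 − 1·1 = -1, t = 1 − 1·(-6) = 7  (check: 710·(-1) + 108·7 = 46)
  q = 1: r = 16, s = 1 − 1·(-1) = 2, t = -6 − 1·7 = -13  (check: 710·2 + 108·(-13) = 16)
  q = 2: r = 14, s = -1 − 2·2 = -5, t = 7 − 2·(-13) = 33  (check: 710·(-5) + 108·33 = 14)
  q = 1: r = 2, s = 2 − 1·(-5) = 7, t = -13 − 1·33 = -46  (check: 710·7 + 108·(-46) = 2)
The row with r = 2 (the gcd) gives the Bezout coefficients s = 7, t = -46.
Result: 710 · (7) + 108 · (-46) = 2.

gcd(710, 108) = 2; s = 7, t = -46 (check: 710·7 + 108·(-46) = 2).


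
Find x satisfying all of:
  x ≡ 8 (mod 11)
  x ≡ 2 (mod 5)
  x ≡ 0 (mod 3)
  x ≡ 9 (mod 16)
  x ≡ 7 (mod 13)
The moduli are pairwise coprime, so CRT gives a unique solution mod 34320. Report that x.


Product of moduli M = 11 · 5 · 3 · 16 · 13 = 34320.
Merge one congruence at a time:
  Start: x ≡ 8 (mod 11).
  Combine with x ≡ 2 (mod 5); new modulus lcm = 55.
    Write x = 8 + 11·t and substitute into x ≡ 2 (mod 5): 11·t ≡ 2 − 8 = -6 (mod 5).
    Reduce coefficients mod 5: 1·t ≡ 4 (mod 5).
    So t ≡ 4 (mod 5).
    Then x = 8 + 11·4 = 52, valid modulo lcm(11, 5) = 55: x ≡ 52 (mod 55).
  Combine with x ≡ 0 (mod 3); new modulus lcm = 165.
    Write x = 52 + 55·t and substitute into x ≡ 0 (mod 3): 55·t ≡ 0 − 52 = -52 (mod 3).
    Reduce coefficients mod 3: 1·t ≡ 2 (mod 3).
    So t ≡ 2 (mod 3).
    Then x = 52 + 55·2 = 162, valid modulo lcm(55, 3) = 165: x ≡ 162 (mod 165).
  Combine with x ≡ 9 (mod 16); new modulus lcm = 2640.
    Write x = 162 + 165·t and substitute into x ≡ 9 (mod 16): 165·t ≡ 9 − 162 = -153 (mod 16).
    Reduce coefficients mod 16: 5·t ≡ 7 (mod 16).
    The inverse of 5 mod 16 is 13 (since 5·13 = 65 = 4·16 + 1), so t ≡ 13·7 = 91 ≡ 11 (mod 16).
    Then x = 162 + 165·11 = 1977, valid modulo lcm(165, 16) = 2640: x ≡ 1977 (mod 2640).
  Combine with x ≡ 7 (mod 13); new modulus lcm = 34320.
    Write x = 1977 + 2640·t and substitute into x ≡ 7 (mod 13): 2640·t ≡ 7 − 1977 = -1970 (mod 13).
    Reduce coefficients mod 13: 1·t ≡ 6 (mod 13).
    So t ≡ 6 (mod 13).
    Then x = 1977 + 2640·6 = 17817, valid modulo lcm(2640, 13) = 34320: x ≡ 17817 (mod 34320).
Verify against each original: 17817 mod 11 = 8, 17817 mod 5 = 2, 17817 mod 3 = 0, 17817 mod 16 = 9, 17817 mod 13 = 7.

x ≡ 17817 (mod 34320).


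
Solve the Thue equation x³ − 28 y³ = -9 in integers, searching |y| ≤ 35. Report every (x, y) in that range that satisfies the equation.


The equation is x³ - 28y³ = -9. For fixed y, x³ = 28·y³ − 9, so a solution requires the RHS to be a perfect cube.
Strategy: iterate y from -35 to 35, compute RHS = 28·y³ − 9, and check whether it is a (positive or negative) perfect cube.
Check small values of y:
  y = 0: RHS = -9 is not a perfect cube.
  y = 1: RHS = 19 is not a perfect cube.
  y = -1: RHS = -37 is not a perfect cube.
  y = 2: RHS = 215 is not a perfect cube.
  y = -2: RHS = -233 is not a perfect cube.
  y = 3: RHS = 747 is not a perfect cube.
  y = -3: RHS = -765 is not a perfect cube.
Continuing the search up to |y| = 35 finds no solutions either.
No (x, y) in the scanned range satisfies the equation.

No integer solutions with |y| ≤ 35.
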